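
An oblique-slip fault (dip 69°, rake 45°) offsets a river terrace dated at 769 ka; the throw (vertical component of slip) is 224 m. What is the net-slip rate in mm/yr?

0.441 mm/yr

dip-slip = throw / sin(dip) = 224 / sin(69°) = 239.9 m
net slip = dip-slip / sin(rake) = 239.9 / sin(45°) = 339.3 m
rate = 339.3 m / 769 ka = 0.000441 m/yr = 0.441 mm/yr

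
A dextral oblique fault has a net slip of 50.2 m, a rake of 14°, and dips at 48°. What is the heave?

8.13 m

dip-slip = net slip × sin(rake) = 50.2 m × sin(14°) = 12.14 m
heave = dip-slip × cos(dip) = 12.14 × cos(48°) = 8.13 m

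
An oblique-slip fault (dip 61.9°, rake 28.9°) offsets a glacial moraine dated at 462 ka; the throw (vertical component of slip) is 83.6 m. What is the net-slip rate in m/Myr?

dip-slip = throw / sin(dip) = 83.6 / sin(61.9°) = 94.77 m
net slip = dip-slip / sin(rake) = 94.77 / sin(28.9°) = 196.1 m
rate = 196.1 m / 462 ka = 0.000424 m/yr = 424 m/Myr

424 m/Myr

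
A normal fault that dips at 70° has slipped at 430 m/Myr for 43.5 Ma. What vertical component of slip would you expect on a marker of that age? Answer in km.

dip-slip = rate × time = 430 m/Myr × 43.5 Ma = 18700 m
throw = dip-slip × sin(dip) = 18700 × sin(70°) = 17600 m = 17.6 km

17.6 km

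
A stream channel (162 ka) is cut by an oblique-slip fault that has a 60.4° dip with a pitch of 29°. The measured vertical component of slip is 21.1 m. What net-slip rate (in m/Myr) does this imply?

309 m/Myr

dip-slip = throw / sin(dip) = 21.1 / sin(60.4°) = 24.27 m
net slip = dip-slip / sin(rake) = 24.27 / sin(29°) = 50.05 m
rate = 50.05 m / 162 ka = 0.000309 m/yr = 309 m/Myr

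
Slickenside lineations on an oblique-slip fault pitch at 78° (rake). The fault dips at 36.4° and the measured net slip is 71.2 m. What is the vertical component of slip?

dip-slip = net slip × sin(rake) = 71.2 m × sin(78°) = 69.64 m
throw = dip-slip × sin(dip) = 69.64 × sin(36.4°) = 41.3 m

41.3 m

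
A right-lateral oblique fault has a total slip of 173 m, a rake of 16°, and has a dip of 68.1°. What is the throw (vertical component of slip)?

44.2 m

dip-slip = net slip × sin(rake) = 173 m × sin(16°) = 47.69 m
throw = dip-slip × sin(dip) = 47.69 × sin(68.1°) = 44.2 m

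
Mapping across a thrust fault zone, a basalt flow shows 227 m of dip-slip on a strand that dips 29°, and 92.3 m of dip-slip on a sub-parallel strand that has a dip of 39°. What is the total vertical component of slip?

168 m

throw_A = 227 × sin(29°) = 110.1 m
throw_B = 92.3 × sin(39°) = 58.09 m
total = 110.1 + 58.09 = 168 m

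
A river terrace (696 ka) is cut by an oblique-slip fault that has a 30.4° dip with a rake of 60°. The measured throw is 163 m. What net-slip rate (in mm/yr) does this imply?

0.534 mm/yr

dip-slip = throw / sin(dip) = 163 / sin(30.4°) = 322.1 m
net slip = dip-slip / sin(rake) = 322.1 / sin(60°) = 371.9 m
rate = 371.9 m / 696 ka = 0.000534 m/yr = 0.534 mm/yr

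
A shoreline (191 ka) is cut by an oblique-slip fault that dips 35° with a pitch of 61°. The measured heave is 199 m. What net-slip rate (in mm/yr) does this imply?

1.45 mm/yr

dip-slip = heave / cos(dip) = 199 / cos(35°) = 242.9 m
net slip = dip-slip / sin(rake) = 242.9 / sin(61°) = 277.8 m
rate = 277.8 m / 191 ka = 0.00145 m/yr = 1.45 mm/yr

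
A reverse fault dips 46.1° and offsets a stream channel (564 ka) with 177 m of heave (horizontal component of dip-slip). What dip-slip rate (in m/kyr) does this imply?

0.453 m/kyr

dip-slip = heave / cos(dip) = 177 m / cos(46.1°) = 255.3 m
rate = 255.3 m / 564 ka = 0.000453 m/yr = 0.453 m/kyr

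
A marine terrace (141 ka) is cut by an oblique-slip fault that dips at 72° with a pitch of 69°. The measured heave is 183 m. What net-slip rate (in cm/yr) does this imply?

0.450 cm/yr

dip-slip = heave / cos(dip) = 183 / cos(72°) = 592.2 m
net slip = dip-slip / sin(rake) = 592.2 / sin(69°) = 634.3 m
rate = 634.3 m / 141 ka = 0.00450 m/yr = 0.450 cm/yr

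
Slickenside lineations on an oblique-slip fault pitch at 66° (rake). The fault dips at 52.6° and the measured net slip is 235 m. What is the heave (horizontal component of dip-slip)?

130 m

dip-slip = net slip × sin(rake) = 235 m × sin(66°) = 214.7 m
heave = dip-slip × cos(dip) = 214.7 × cos(52.6°) = 130 m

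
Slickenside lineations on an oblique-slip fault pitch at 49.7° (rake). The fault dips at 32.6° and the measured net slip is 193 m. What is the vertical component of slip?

79.3 m

dip-slip = net slip × sin(rake) = 193 m × sin(49.7°) = 147.2 m
throw = dip-slip × sin(dip) = 147.2 × sin(32.6°) = 79.3 m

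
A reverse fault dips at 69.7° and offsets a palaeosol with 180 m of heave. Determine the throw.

throw = heave × tan(dip) = 180 × tan(69.7°) = 487 m

487 m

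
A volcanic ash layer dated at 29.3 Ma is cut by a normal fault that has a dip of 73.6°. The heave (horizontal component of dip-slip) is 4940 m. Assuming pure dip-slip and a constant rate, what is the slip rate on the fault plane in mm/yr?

dip-slip = heave / cos(dip) = 4940 m / cos(73.6°) = 17500 m
rate = 17500 m / 29.3 Ma = 0.000597 m/yr = 0.597 mm/yr

0.597 mm/yr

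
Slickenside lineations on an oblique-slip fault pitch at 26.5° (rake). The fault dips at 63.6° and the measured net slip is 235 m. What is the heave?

dip-slip = net slip × sin(rake) = 235 m × sin(26.5°) = 104.9 m
heave = dip-slip × cos(dip) = 104.9 × cos(63.6°) = 46.6 m

46.6 m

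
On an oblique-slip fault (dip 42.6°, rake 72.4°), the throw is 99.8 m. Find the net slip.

dip-slip = throw / sin(dip) = 99.8 / sin(42.6°) = 147.4 m
net slip = dip-slip / sin(rake) = 147.4 / sin(72.4°) = 155 m

155 m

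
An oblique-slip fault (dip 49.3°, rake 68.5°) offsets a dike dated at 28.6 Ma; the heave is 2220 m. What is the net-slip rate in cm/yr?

dip-slip = heave / cos(dip) = 2220 / cos(49.3°) = 3404 m
net slip = dip-slip / sin(rake) = 3404 / sin(68.5°) = 3659 m
rate = 3659 m / 28.6 Ma = 0.000128 m/yr = 0.0128 cm/yr

0.0128 cm/yr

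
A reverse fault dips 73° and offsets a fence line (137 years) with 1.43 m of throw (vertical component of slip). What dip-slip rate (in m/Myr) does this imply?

dip-slip = throw / sin(dip) = 1.43 m / sin(73°) = 1.495 m
rate = 1.495 m / 137 years = 0.0109 m/yr = 10900 m/Myr

10900 m/Myr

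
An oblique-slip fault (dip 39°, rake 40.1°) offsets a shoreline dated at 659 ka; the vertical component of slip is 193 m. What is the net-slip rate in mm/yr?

dip-slip = throw / sin(dip) = 193 / sin(39°) = 306.7 m
net slip = dip-slip / sin(rake) = 306.7 / sin(40.1°) = 476.1 m
rate = 476.1 m / 659 ka = 0.000722 m/yr = 0.722 mm/yr

0.722 mm/yr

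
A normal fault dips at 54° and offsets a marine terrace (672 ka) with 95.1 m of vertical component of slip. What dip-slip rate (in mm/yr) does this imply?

0.175 mm/yr

dip-slip = throw / sin(dip) = 95.1 m / sin(54°) = 117.6 m
rate = 117.6 m / 672 ka = 0.000175 m/yr = 0.175 mm/yr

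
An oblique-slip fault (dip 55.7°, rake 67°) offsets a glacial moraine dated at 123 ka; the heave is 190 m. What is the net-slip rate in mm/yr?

2.98 mm/yr

dip-slip = heave / cos(dip) = 190 / cos(55.7°) = 337.2 m
net slip = dip-slip / sin(rake) = 337.2 / sin(67°) = 366.3 m
rate = 366.3 m / 123 ka = 0.00298 m/yr = 2.98 mm/yr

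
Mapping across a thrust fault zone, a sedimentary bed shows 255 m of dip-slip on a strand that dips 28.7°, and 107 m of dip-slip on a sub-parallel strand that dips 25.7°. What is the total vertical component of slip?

throw_A = 255 × sin(28.7°) = 122.5 m
throw_B = 107 × sin(25.7°) = 46.40 m
total = 122.5 + 46.40 = 169 m

169 m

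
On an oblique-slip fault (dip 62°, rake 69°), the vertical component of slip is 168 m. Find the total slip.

dip-slip = throw / sin(dip) = 168 / sin(62°) = 190.3 m
net slip = dip-slip / sin(rake) = 190.3 / sin(69°) = 204 m

204 m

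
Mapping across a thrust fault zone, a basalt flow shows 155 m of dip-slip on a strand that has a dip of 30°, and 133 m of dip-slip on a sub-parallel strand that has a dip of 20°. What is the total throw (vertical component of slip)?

throw_A = 155 × sin(30°) = 77.50 m
throw_B = 133 × sin(20°) = 45.49 m
total = 77.50 + 45.49 = 123 m

123 m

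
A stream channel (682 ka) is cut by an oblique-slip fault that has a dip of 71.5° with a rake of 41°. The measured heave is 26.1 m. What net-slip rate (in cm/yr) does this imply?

0.0184 cm/yr

dip-slip = heave / cos(dip) = 26.1 / cos(71.5°) = 82.26 m
net slip = dip-slip / sin(rake) = 82.26 / sin(41°) = 125.4 m
rate = 125.4 m / 682 ka = 0.000184 m/yr = 0.0184 cm/yr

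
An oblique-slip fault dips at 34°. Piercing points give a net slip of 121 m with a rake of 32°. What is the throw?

35.9 m

dip-slip = net slip × sin(rake) = 121 m × sin(32°) = 64.12 m
throw = dip-slip × sin(dip) = 64.12 × sin(34°) = 35.9 m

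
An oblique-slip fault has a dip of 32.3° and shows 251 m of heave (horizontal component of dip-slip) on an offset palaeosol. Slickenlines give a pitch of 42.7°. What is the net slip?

dip-slip = heave / cos(dip) = 251 / cos(32.3°) = 296.9 m
net slip = dip-slip / sin(rake) = 296.9 / sin(42.7°) = 438 m

438 m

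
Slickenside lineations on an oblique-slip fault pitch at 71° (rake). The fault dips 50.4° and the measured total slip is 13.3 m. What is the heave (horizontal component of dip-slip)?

dip-slip = net slip × sin(rake) = 13.3 m × sin(71°) = 12.58 m
heave = dip-slip × cos(dip) = 12.58 × cos(50.4°) = 8.02 m

8.02 m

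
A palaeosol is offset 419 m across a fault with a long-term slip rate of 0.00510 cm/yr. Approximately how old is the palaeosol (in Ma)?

age = offset / rate = 419 m / (0.00510 cm/yr) = 8.22e+06 yr = 8.22 Ma

8.22 Ma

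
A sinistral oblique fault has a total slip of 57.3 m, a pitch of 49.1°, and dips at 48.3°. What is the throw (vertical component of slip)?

32.3 m

dip-slip = net slip × sin(rake) = 57.3 m × sin(49.1°) = 43.31 m
throw = dip-slip × sin(dip) = 43.31 × sin(48.3°) = 32.3 m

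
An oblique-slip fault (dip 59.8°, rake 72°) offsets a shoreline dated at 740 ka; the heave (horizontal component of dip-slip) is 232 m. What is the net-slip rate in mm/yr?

dip-slip = heave / cos(dip) = 232 / cos(59.8°) = 461.2 m
net slip = dip-slip / sin(rake) = 461.2 / sin(72°) = 484.9 m
rate = 484.9 m / 740 ka = 0.000655 m/yr = 0.655 mm/yr

0.655 mm/yr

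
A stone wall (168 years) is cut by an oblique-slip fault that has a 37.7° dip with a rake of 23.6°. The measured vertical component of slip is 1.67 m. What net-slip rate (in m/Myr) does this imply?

dip-slip = throw / sin(dip) = 1.67 / sin(37.7°) = 2.731 m
net slip = dip-slip / sin(rake) = 2.731 / sin(23.6°) = 6.821 m
rate = 6.821 m / 168 years = 0.0406 m/yr = 40600 m/Myr

40600 m/Myr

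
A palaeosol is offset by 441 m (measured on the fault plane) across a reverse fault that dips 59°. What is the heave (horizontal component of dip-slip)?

227 m

heave = dip-slip × cos(dip) = 441 m × cos(59°) = 227 m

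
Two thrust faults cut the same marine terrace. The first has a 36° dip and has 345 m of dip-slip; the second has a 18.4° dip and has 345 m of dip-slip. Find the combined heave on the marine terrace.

606 m

heave_A = 345 × cos(36°) = 279.1 m
heave_B = 345 × cos(18.4°) = 327.4 m
total = 279.1 + 327.4 = 606 m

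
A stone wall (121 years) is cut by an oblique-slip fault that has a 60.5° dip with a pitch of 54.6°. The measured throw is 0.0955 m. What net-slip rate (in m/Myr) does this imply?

1110 m/Myr

dip-slip = throw / sin(dip) = 0.0955 / sin(60.5°) = 0.1097 m
net slip = dip-slip / sin(rake) = 0.1097 / sin(54.6°) = 0.1346 m
rate = 0.1346 m / 121 years = 0.00111 m/yr = 1110 m/Myr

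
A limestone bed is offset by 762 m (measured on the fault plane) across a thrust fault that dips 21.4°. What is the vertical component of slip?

278 m

throw = dip-slip × sin(dip) = 762 m × sin(21.4°) = 278 m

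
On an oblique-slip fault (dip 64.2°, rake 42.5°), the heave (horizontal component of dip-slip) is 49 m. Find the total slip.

167 m

dip-slip = heave / cos(dip) = 49 / cos(64.2°) = 112.6 m
net slip = dip-slip / sin(rake) = 112.6 / sin(42.5°) = 167 m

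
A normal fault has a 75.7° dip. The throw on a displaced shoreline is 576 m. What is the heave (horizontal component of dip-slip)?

147 m

heave = throw / tan(dip) = 576 / tan(75.7°) = 147 m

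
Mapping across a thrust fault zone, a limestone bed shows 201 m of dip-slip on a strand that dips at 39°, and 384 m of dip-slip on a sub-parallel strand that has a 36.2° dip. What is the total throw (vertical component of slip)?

throw_A = 201 × sin(39°) = 126.5 m
throw_B = 384 × sin(36.2°) = 226.8 m
total = 126.5 + 226.8 = 353 m

353 m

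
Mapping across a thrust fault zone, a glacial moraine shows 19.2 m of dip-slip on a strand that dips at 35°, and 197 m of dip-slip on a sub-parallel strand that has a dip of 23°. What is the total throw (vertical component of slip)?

88 m

throw_A = 19.2 × sin(35°) = 11.01 m
throw_B = 197 × sin(23°) = 76.97 m
total = 11.01 + 76.97 = 88 m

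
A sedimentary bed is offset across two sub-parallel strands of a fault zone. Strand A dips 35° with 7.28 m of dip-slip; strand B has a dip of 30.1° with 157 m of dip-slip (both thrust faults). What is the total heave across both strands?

heave_A = 7.28 × cos(35°) = 5.963 m
heave_B = 157 × cos(30.1°) = 135.8 m
total = 5.963 + 135.8 = 142 m

142 m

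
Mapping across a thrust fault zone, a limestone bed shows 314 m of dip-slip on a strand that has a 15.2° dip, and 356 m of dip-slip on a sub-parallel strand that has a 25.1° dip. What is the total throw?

233 m

throw_A = 314 × sin(15.2°) = 82.33 m
throw_B = 356 × sin(25.1°) = 151 m
total = 82.33 + 151 = 233 m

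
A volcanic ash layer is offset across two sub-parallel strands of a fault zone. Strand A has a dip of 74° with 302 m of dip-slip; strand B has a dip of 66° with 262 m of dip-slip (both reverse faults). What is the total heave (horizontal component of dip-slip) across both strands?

190 m

heave_A = 302 × cos(74°) = 83.24 m
heave_B = 262 × cos(66°) = 106.6 m
total = 83.24 + 106.6 = 190 m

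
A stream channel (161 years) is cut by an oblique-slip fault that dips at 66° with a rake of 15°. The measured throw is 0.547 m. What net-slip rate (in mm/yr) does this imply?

14.4 mm/yr

dip-slip = throw / sin(dip) = 0.547 / sin(66°) = 0.5988 m
net slip = dip-slip / sin(rake) = 0.5988 / sin(15°) = 2.313 m
rate = 2.313 m / 161 years = 0.0144 m/yr = 14.4 mm/yr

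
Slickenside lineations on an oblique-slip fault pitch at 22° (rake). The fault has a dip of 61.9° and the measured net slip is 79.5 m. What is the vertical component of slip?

dip-slip = net slip × sin(rake) = 79.5 m × sin(22°) = 29.78 m
throw = dip-slip × sin(dip) = 29.78 × sin(61.9°) = 26.3 m

26.3 m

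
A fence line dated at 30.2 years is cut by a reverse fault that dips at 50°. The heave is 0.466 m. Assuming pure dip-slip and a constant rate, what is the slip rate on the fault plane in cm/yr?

2.40 cm/yr

dip-slip = heave / cos(dip) = 0.466 m / cos(50°) = 0.7250 m
rate = 0.7250 m / 30.2 years = 0.0240 m/yr = 2.40 cm/yr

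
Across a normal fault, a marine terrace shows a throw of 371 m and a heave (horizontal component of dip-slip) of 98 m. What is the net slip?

net slip = √(throw² + heave²) = √(371² + 98²) = 384 m

384 m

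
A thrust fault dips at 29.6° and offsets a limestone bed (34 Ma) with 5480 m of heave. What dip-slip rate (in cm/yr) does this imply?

dip-slip = heave / cos(dip) = 5480 m / cos(29.6°) = 6303 m
rate = 6303 m / 34 Ma = 0.000185 m/yr = 0.0185 cm/yr

0.0185 cm/yr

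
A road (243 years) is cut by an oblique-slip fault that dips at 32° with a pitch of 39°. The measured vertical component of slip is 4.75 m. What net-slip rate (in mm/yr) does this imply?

58.6 mm/yr

dip-slip = throw / sin(dip) = 4.75 / sin(32°) = 8.964 m
net slip = dip-slip / sin(rake) = 8.964 / sin(39°) = 14.24 m
rate = 14.24 m / 243 years = 0.0586 m/yr = 58.6 mm/yr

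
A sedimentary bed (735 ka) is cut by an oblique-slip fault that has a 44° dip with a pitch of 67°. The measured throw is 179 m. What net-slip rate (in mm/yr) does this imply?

0.381 mm/yr

dip-slip = throw / sin(dip) = 179 / sin(44°) = 257.7 m
net slip = dip-slip / sin(rake) = 257.7 / sin(67°) = 279.9 m
rate = 279.9 m / 735 ka = 0.000381 m/yr = 0.381 mm/yr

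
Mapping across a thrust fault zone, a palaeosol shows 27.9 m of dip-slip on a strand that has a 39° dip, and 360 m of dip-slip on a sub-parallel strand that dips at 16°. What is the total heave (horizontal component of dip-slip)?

heave_A = 27.9 × cos(39°) = 21.68 m
heave_B = 360 × cos(16°) = 346.1 m
total = 21.68 + 346.1 = 368 m

368 m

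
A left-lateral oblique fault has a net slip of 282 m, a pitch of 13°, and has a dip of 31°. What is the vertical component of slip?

32.7 m

dip-slip = net slip × sin(rake) = 282 m × sin(13°) = 63.44 m
throw = dip-slip × sin(dip) = 63.44 × sin(31°) = 32.7 m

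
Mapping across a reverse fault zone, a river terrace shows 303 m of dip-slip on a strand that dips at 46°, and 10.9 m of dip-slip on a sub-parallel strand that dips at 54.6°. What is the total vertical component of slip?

throw_A = 303 × sin(46°) = 218 m
throw_B = 10.9 × sin(54.6°) = 8.885 m
total = 218 + 8.885 = 227 m

227 m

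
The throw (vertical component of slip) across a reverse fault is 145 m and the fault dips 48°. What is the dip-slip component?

dip-slip = throw / sin(dip) = 145 / sin(48°) = 195 m

195 m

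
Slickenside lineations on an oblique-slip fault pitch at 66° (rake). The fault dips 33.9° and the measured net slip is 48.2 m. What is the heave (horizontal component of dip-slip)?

dip-slip = net slip × sin(rake) = 48.2 m × sin(66°) = 44.03 m
heave = dip-slip × cos(dip) = 44.03 × cos(33.9°) = 36.5 m

36.5 m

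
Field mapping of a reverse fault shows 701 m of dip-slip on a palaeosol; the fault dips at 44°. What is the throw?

487 m

throw = dip-slip × sin(dip) = 701 m × sin(44°) = 487 m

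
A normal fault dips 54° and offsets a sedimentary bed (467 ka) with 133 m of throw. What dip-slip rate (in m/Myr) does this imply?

dip-slip = throw / sin(dip) = 133 m / sin(54°) = 164.4 m
rate = 164.4 m / 467 ka = 0.000352 m/yr = 352 m/Myr

352 m/Myr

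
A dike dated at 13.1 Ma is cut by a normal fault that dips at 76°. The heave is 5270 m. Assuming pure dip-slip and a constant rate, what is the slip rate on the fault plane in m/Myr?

dip-slip = heave / cos(dip) = 5270 m / cos(76°) = 21780 m
rate = 21780 m / 13.1 Ma = 0.00166 m/yr = 1660 m/Myr

1660 m/Myr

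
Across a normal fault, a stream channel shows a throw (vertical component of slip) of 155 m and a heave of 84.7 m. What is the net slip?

177 m

net slip = √(throw² + heave²) = √(155² + 84.7²) = 177 m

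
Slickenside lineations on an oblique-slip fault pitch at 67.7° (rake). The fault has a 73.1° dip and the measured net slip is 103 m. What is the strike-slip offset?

strike-slip = net slip × cos(rake) = 103 m × cos(67.7°) = 39.1 m

39.1 m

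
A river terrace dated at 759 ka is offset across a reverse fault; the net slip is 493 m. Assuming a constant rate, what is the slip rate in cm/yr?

0.0650 cm/yr

rate = 493 m / 759 ka = 0.000650 m/yr = 0.0650 cm/yr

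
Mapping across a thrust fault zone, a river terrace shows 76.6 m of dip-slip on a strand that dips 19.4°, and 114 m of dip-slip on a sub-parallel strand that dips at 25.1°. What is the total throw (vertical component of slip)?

throw_A = 76.6 × sin(19.4°) = 25.44 m
throw_B = 114 × sin(25.1°) = 48.36 m
total = 25.44 + 48.36 = 73.8 m

73.8 m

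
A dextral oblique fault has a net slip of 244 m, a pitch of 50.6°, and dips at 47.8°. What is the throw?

140 m

dip-slip = net slip × sin(rake) = 244 m × sin(50.6°) = 188.5 m
throw = dip-slip × sin(dip) = 188.5 × sin(47.8°) = 140 m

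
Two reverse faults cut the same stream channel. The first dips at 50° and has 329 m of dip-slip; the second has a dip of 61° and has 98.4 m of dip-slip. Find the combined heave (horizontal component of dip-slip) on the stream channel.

heave_A = 329 × cos(50°) = 211.5 m
heave_B = 98.4 × cos(61°) = 47.71 m
total = 211.5 + 47.71 = 259 m

259 m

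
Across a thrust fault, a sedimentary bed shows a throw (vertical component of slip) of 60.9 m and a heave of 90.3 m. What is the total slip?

109 m

net slip = √(throw² + heave²) = √(60.9² + 90.3²) = 109 m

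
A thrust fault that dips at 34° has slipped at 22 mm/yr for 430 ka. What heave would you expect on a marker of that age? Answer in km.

7.84 km

dip-slip = rate × time = 22 mm/yr × 430 ka = 9460 m
heave = dip-slip × cos(dip) = 9460 × cos(34°) = 7840 m = 7.84 km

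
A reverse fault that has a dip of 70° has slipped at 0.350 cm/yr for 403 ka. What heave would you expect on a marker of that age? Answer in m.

dip-slip = rate × time = 0.350 cm/yr × 403 ka = 1410 m
heave = dip-slip × cos(dip) = 1410 × cos(70°) = 482 m

482 m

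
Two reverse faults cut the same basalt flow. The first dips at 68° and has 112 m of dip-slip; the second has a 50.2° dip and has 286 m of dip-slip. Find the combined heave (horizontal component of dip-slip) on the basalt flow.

heave_A = 112 × cos(68°) = 41.96 m
heave_B = 286 × cos(50.2°) = 183.1 m
total = 41.96 + 183.1 = 225 m

225 m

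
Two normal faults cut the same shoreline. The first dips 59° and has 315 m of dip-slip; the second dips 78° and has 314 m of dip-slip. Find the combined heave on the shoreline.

228 m

heave_A = 315 × cos(59°) = 162.2 m
heave_B = 314 × cos(78°) = 65.28 m
total = 162.2 + 65.28 = 228 m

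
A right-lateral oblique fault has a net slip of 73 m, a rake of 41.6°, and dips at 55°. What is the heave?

27.8 m

dip-slip = net slip × sin(rake) = 73 m × sin(41.6°) = 48.47 m
heave = dip-slip × cos(dip) = 48.47 × cos(55°) = 27.8 m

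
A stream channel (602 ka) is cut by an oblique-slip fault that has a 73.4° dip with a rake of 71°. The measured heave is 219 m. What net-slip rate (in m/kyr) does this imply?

dip-slip = heave / cos(dip) = 219 / cos(73.4°) = 766.6 m
net slip = dip-slip / sin(rake) = 766.6 / sin(71°) = 810.7 m
rate = 810.7 m / 602 ka = 0.00135 m/yr = 1.35 m/kyr

1.35 m/kyr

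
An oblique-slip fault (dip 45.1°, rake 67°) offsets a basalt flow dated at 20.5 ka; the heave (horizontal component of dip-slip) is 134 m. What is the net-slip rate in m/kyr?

dip-slip = heave / cos(dip) = 134 / cos(45.1°) = 189.8 m
net slip = dip-slip / sin(rake) = 189.8 / sin(67°) = 206.2 m
rate = 206.2 m / 20.5 ka = 0.0101 m/yr = 10.1 m/kyr

10.1 m/kyr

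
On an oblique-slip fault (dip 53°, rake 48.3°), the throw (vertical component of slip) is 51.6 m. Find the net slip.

dip-slip = throw / sin(dip) = 51.6 / sin(53°) = 64.61 m
net slip = dip-slip / sin(rake) = 64.61 / sin(48.3°) = 86.5 m

86.5 m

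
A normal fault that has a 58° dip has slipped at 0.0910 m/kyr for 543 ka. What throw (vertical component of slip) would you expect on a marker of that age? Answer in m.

41.9 m

dip-slip = rate × time = 0.0910 m/kyr × 543 ka = 49.41 m
throw = dip-slip × sin(dip) = 49.41 × sin(58°) = 41.9 m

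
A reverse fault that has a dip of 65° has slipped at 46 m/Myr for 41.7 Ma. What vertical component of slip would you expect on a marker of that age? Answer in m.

dip-slip = rate × time = 46 m/Myr × 41.7 Ma = 1918 m
throw = dip-slip × sin(dip) = 1918 × sin(65°) = 1740 m

1740 m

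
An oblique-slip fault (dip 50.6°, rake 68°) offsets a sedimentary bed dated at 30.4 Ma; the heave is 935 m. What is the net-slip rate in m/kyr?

dip-slip = heave / cos(dip) = 935 / cos(50.6°) = 1473 m
net slip = dip-slip / sin(rake) = 1473 / sin(68°) = 1589 m
rate = 1589 m / 30.4 Ma = 0.0000523 m/yr = 0.0523 m/kyr

0.0523 m/kyr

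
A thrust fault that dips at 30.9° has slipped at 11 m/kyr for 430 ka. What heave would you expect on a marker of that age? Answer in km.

4.06 km

dip-slip = rate × time = 11 m/kyr × 430 ka = 4730 m
heave = dip-slip × cos(dip) = 4730 × cos(30.9°) = 4060 m = 4.06 km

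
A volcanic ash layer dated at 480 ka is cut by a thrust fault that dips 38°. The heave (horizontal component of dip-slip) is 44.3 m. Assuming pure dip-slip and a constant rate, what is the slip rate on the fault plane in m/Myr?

117 m/Myr

dip-slip = heave / cos(dip) = 44.3 m / cos(38°) = 56.22 m
rate = 56.22 m / 480 ka = 0.000117 m/yr = 117 m/Myr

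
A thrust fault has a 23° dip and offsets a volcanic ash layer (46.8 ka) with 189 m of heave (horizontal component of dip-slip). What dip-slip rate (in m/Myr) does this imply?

dip-slip = heave / cos(dip) = 189 m / cos(23°) = 205.3 m
rate = 205.3 m / 46.8 ka = 0.00439 m/yr = 4390 m/Myr

4390 m/Myr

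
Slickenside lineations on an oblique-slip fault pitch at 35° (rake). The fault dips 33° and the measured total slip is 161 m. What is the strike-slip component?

132 m

strike-slip = net slip × cos(rake) = 161 m × cos(35°) = 132 m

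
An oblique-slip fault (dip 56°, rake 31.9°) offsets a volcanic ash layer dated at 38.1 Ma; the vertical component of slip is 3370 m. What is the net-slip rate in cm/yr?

dip-slip = throw / sin(dip) = 3370 / sin(56°) = 4065 m
net slip = dip-slip / sin(rake) = 4065 / sin(31.9°) = 7692 m
rate = 7692 m / 38.1 Ma = 0.000202 m/yr = 0.0202 cm/yr

0.0202 cm/yr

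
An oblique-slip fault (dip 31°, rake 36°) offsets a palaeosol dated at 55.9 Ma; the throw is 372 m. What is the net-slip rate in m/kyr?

dip-slip = throw / sin(dip) = 372 / sin(31°) = 722.3 m
net slip = dip-slip / sin(rake) = 722.3 / sin(36°) = 1229 m
rate = 1229 m / 55.9 Ma = 0.0000220 m/yr = 0.0220 m/kyr

0.0220 m/kyr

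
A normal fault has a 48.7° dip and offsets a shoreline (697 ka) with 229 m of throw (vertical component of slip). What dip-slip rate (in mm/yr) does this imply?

dip-slip = throw / sin(dip) = 229 m / sin(48.7°) = 304.8 m
rate = 304.8 m / 697 ka = 0.000437 m/yr = 0.437 mm/yr

0.437 mm/yr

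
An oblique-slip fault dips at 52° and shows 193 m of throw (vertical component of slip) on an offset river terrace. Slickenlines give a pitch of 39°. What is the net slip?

389 m

dip-slip = throw / sin(dip) = 193 / sin(52°) = 244.9 m
net slip = dip-slip / sin(rake) = 244.9 / sin(39°) = 389 m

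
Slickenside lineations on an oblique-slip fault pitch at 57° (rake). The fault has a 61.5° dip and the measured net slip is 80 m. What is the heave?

dip-slip = net slip × sin(rake) = 80 m × sin(57°) = 67.09 m
heave = dip-slip × cos(dip) = 67.09 × cos(61.5°) = 32 m

32 m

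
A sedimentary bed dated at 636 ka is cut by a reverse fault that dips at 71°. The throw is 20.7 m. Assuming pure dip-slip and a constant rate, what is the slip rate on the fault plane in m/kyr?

dip-slip = throw / sin(dip) = 20.7 m / sin(71°) = 21.89 m
rate = 21.89 m / 636 ka = 0.0000344 m/yr = 0.0344 m/kyr

0.0344 m/kyr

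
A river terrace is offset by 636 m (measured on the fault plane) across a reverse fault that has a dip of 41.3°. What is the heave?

heave = dip-slip × cos(dip) = 636 m × cos(41.3°) = 478 m

478 m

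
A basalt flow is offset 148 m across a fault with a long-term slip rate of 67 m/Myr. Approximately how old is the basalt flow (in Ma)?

2.21 Ma

age = offset / rate = 148 m / (67 m/Myr) = 2.21e+06 yr = 2.21 Ma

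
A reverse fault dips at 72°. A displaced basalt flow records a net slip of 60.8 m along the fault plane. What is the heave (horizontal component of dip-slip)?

heave = dip-slip × cos(dip) = 60.8 m × cos(72°) = 18.8 m

18.8 m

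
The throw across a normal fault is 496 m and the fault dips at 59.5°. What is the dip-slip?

dip-slip = throw / sin(dip) = 496 / sin(59.5°) = 576 m

576 m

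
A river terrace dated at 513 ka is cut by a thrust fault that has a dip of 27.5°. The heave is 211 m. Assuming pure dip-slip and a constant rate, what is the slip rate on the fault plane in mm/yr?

dip-slip = heave / cos(dip) = 211 m / cos(27.5°) = 237.9 m
rate = 237.9 m / 513 ka = 0.000464 m/yr = 0.464 mm/yr

0.464 mm/yr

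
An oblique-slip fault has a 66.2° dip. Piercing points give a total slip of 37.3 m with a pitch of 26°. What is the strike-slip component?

strike-slip = net slip × cos(rake) = 37.3 m × cos(26°) = 33.5 m

33.5 m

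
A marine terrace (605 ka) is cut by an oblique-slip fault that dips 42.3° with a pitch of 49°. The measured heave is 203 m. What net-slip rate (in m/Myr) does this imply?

601 m/Myr

dip-slip = heave / cos(dip) = 203 / cos(42.3°) = 274.5 m
net slip = dip-slip / sin(rake) = 274.5 / sin(49°) = 363.7 m
rate = 363.7 m / 605 ka = 0.000601 m/yr = 601 m/Myr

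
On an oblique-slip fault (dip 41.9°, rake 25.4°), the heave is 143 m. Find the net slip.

dip-slip = heave / cos(dip) = 143 / cos(41.9°) = 192.1 m
net slip = dip-slip / sin(rake) = 192.1 / sin(25.4°) = 448 m

448 m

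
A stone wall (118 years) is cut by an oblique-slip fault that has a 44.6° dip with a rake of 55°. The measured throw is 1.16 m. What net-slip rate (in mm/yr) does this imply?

dip-slip = throw / sin(dip) = 1.16 / sin(44.6°) = 1.652 m
net slip = dip-slip / sin(rake) = 1.652 / sin(55°) = 2.017 m
rate = 2.017 m / 118 years = 0.0171 m/yr = 17.1 mm/yr

17.1 mm/yr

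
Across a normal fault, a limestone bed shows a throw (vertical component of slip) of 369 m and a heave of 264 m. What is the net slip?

net slip = √(throw² + heave²) = √(369² + 264²) = 454 m

454 m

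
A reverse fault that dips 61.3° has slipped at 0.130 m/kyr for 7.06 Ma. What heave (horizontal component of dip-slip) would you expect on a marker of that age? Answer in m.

441 m

dip-slip = rate × time = 0.130 m/kyr × 7.06 Ma = 917.8 m
heave = dip-slip × cos(dip) = 917.8 × cos(61.3°) = 441 m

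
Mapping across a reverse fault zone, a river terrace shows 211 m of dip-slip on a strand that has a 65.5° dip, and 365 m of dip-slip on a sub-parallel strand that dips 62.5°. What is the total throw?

516 m

throw_A = 211 × sin(65.5°) = 192 m
throw_B = 365 × sin(62.5°) = 323.8 m
total = 192 + 323.8 = 516 m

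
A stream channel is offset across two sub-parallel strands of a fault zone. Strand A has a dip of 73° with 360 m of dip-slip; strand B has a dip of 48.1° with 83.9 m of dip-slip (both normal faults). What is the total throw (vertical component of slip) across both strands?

407 m

throw_A = 360 × sin(73°) = 344.3 m
throw_B = 83.9 × sin(48.1°) = 62.45 m
total = 344.3 + 62.45 = 407 m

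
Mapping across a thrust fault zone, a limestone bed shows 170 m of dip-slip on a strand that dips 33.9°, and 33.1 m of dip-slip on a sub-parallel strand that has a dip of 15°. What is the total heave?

173 m

heave_A = 170 × cos(33.9°) = 141.1 m
heave_B = 33.1 × cos(15°) = 31.97 m
total = 141.1 + 31.97 = 173 m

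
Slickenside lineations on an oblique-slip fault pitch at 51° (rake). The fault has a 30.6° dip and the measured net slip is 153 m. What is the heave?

dip-slip = net slip × sin(rake) = 153 m × sin(51°) = 118.9 m
heave = dip-slip × cos(dip) = 118.9 × cos(30.6°) = 102 m

102 m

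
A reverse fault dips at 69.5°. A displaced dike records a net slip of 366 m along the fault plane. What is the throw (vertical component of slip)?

throw = dip-slip × sin(dip) = 366 m × sin(69.5°) = 343 m

343 m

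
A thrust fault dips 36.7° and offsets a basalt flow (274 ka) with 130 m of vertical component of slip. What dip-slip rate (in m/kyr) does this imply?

0.794 m/kyr

dip-slip = throw / sin(dip) = 130 m / sin(36.7°) = 217.5 m
rate = 217.5 m / 274 ka = 0.000794 m/yr = 0.794 m/kyr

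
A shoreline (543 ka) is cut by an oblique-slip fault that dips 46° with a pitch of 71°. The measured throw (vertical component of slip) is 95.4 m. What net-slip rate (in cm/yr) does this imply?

0.0258 cm/yr

dip-slip = throw / sin(dip) = 95.4 / sin(46°) = 132.6 m
net slip = dip-slip / sin(rake) = 132.6 / sin(71°) = 140.3 m
rate = 140.3 m / 543 ka = 0.000258 m/yr = 0.0258 cm/yr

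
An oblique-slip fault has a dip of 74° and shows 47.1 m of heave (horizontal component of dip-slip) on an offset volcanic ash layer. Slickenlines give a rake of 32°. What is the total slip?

322 m

dip-slip = heave / cos(dip) = 47.1 / cos(74°) = 170.9 m
net slip = dip-slip / sin(rake) = 170.9 / sin(32°) = 322 m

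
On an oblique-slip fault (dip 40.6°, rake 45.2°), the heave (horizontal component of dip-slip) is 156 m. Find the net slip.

dip-slip = heave / cos(dip) = 156 / cos(40.6°) = 205.5 m
net slip = dip-slip / sin(rake) = 205.5 / sin(45.2°) = 290 m

290 m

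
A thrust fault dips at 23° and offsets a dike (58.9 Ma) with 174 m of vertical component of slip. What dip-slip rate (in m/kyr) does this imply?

0.00756 m/kyr

dip-slip = throw / sin(dip) = 174 m / sin(23°) = 445.3 m
rate = 445.3 m / 58.9 Ma = 0.00000756 m/yr = 0.00756 m/kyr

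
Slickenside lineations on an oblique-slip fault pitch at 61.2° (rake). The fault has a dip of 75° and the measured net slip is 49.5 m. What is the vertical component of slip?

41.9 m

dip-slip = net slip × sin(rake) = 49.5 m × sin(61.2°) = 43.38 m
throw = dip-slip × sin(dip) = 43.38 × sin(75°) = 41.9 m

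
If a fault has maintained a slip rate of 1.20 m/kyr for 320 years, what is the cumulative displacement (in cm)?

38.4 cm

slip = rate × time = 1.20 m/kyr × 320 years = 0.384 m = 38.4 cm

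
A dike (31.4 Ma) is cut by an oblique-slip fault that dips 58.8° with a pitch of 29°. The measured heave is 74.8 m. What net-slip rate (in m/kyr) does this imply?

dip-slip = heave / cos(dip) = 74.8 / cos(58.8°) = 144.4 m
net slip = dip-slip / sin(rake) = 144.4 / sin(29°) = 297.8 m
rate = 297.8 m / 31.4 Ma = 0.00000949 m/yr = 0.00949 m/kyr

0.00949 m/kyr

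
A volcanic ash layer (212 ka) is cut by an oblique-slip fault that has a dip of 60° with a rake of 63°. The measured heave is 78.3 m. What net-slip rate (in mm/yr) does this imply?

0.829 mm/yr

dip-slip = heave / cos(dip) = 78.3 / cos(60°) = 156.6 m
net slip = dip-slip / sin(rake) = 156.6 / sin(63°) = 175.8 m
rate = 175.8 m / 212 ka = 0.000829 m/yr = 0.829 mm/yr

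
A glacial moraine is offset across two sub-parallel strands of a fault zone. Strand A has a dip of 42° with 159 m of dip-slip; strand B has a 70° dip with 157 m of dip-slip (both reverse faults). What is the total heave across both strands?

heave_A = 159 × cos(42°) = 118.2 m
heave_B = 157 × cos(70°) = 53.70 m
total = 118.2 + 53.70 = 172 m

172 m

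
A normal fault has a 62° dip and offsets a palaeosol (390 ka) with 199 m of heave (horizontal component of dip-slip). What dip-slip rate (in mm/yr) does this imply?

dip-slip = heave / cos(dip) = 199 m / cos(62°) = 423.9 m
rate = 423.9 m / 390 ka = 0.00109 m/yr = 1.09 mm/yr

1.09 mm/yr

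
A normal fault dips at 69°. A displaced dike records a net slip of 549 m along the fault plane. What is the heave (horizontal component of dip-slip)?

heave = dip-slip × cos(dip) = 549 m × cos(69°) = 197 m

197 m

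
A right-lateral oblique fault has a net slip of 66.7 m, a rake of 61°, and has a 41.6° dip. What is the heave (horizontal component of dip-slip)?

dip-slip = net slip × sin(rake) = 66.7 m × sin(61°) = 58.34 m
heave = dip-slip × cos(dip) = 58.34 × cos(41.6°) = 43.6 m

43.6 m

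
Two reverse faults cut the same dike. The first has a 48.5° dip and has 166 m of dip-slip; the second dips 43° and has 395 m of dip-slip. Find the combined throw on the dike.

394 m

throw_A = 166 × sin(48.5°) = 124.3 m
throw_B = 395 × sin(43°) = 269.4 m
total = 124.3 + 269.4 = 394 m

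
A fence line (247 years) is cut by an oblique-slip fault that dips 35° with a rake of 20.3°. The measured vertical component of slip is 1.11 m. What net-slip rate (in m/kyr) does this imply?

22.6 m/kyr

dip-slip = throw / sin(dip) = 1.11 / sin(35°) = 1.935 m
net slip = dip-slip / sin(rake) = 1.935 / sin(20.3°) = 5.578 m
rate = 5.578 m / 247 years = 0.0226 m/yr = 22.6 m/kyr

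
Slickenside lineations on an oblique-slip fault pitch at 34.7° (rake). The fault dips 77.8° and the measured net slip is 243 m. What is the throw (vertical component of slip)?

135 m

dip-slip = net slip × sin(rake) = 243 m × sin(34.7°) = 138.3 m
throw = dip-slip × sin(dip) = 138.3 × sin(77.8°) = 135 m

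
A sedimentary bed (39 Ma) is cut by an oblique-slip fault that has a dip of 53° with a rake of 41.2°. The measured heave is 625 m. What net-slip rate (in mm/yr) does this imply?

dip-slip = heave / cos(dip) = 625 / cos(53°) = 1039 m
net slip = dip-slip / sin(rake) = 1039 / sin(41.2°) = 1577 m
rate = 1577 m / 39 Ma = 0.0000404 m/yr = 0.0404 mm/yr

0.0404 mm/yr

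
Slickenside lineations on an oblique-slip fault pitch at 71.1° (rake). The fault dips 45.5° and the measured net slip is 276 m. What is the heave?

dip-slip = net slip × sin(rake) = 276 m × sin(71.1°) = 261.1 m
heave = dip-slip × cos(dip) = 261.1 × cos(45.5°) = 183 m

183 m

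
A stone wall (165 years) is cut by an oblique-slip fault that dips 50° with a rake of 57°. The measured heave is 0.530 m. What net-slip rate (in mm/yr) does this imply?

5.96 mm/yr

dip-slip = heave / cos(dip) = 0.530 / cos(50°) = 0.8245 m
net slip = dip-slip / sin(rake) = 0.8245 / sin(57°) = 0.9831 m
rate = 0.9831 m / 165 years = 0.00596 m/yr = 5.96 mm/yr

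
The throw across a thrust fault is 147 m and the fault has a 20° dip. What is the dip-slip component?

dip-slip = throw / sin(dip) = 147 / sin(20°) = 430 m

430 m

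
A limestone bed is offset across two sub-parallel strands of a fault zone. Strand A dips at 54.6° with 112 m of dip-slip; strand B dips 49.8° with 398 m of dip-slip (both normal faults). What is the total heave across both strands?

322 m

heave_A = 112 × cos(54.6°) = 64.88 m
heave_B = 398 × cos(49.8°) = 256.9 m
total = 64.88 + 256.9 = 322 m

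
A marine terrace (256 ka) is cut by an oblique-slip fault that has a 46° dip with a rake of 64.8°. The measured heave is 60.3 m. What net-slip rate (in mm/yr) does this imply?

0.375 mm/yr

dip-slip = heave / cos(dip) = 60.3 / cos(46°) = 86.81 m
net slip = dip-slip / sin(rake) = 86.81 / sin(64.8°) = 95.94 m
rate = 95.94 m / 256 ka = 0.000375 m/yr = 0.375 mm/yr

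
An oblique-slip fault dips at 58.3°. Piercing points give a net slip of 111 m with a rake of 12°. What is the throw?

dip-slip = net slip × sin(rake) = 111 m × sin(12°) = 23.08 m
throw = dip-slip × sin(dip) = 23.08 × sin(58.3°) = 19.6 m

19.6 m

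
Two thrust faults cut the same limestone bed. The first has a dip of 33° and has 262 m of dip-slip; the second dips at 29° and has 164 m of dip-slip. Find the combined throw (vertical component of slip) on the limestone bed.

222 m

throw_A = 262 × sin(33°) = 142.7 m
throw_B = 164 × sin(29°) = 79.51 m
total = 142.7 + 79.51 = 222 m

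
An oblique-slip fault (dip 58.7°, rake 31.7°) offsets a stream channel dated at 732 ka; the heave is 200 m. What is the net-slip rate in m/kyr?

dip-slip = heave / cos(dip) = 200 / cos(58.7°) = 385 m
net slip = dip-slip / sin(rake) = 385 / sin(31.7°) = 732.6 m
rate = 732.6 m / 732 ka = 0.00100 m/yr = 1 m/kyr

1 m/kyr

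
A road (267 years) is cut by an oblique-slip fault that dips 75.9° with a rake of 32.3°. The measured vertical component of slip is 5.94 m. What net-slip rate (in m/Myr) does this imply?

dip-slip = throw / sin(dip) = 5.94 / sin(75.9°) = 6.125 m
net slip = dip-slip / sin(rake) = 6.125 / sin(32.3°) = 11.46 m
rate = 11.46 m / 267 years = 0.0429 m/yr = 42900 m/Myr

42900 m/Myr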